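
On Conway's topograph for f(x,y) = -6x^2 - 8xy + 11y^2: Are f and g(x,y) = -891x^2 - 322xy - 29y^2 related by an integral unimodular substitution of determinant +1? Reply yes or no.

D₁ = 328, D₂ = 328
river cycle of f (length 6): (11, 8, -6), (-6, 16, 3), (3, 14, -11), (-11, 8, 6), (6, 16, -3), (-3, 14, 11)
river cycle of g (length 6): (-3, 14, 11), (11, 8, -6), (-6, 16, 3), (3, 14, -11), (-11, 8, 6), (6, 16, -3)
cycles coincide ⇒ equivalent

yes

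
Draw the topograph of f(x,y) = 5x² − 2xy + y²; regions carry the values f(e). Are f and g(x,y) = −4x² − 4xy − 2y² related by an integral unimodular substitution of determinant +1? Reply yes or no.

D₁ = -16, D₂ = -16
f: flip: (5,-2,1)→(1,2,5)
f: translate: b→0 (≡2 mod 2), so (1,2,5)→(1,0,4)
f: reduced (well bottom): (1,0,4) with a≤c, −a<b≤a
g is negative-definite; reduce −g:
−g: flip: (4,4,2)→(2,-4,4)
−g: translate: b→0 (≡-4 mod 4), so (2,-4,4)→(2,0,2)
−g: reduced (well bottom): (2,0,2) with a≤c, −a<b≤a
flip sign back: reduced form of g is (-2,0,-2)
reduced forms (1, 0, 4) vs (-2, 0, -2) ⇒ inequivalent

no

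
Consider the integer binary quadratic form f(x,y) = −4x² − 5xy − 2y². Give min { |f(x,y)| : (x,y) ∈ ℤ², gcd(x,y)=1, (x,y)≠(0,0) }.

translate: b→-3 (≡5 mod 8), so (4,5,2)→(4,-3,1)
flip: (4,-3,1)→(1,3,4)
translate: b→1 (≡3 mod 2), so (1,3,4)→(1,1,2)
reduced (well bottom): (1,1,2) with a≤c, −a<b≤a
well minimum |f| = |-1| = 1 (negative-definite)

1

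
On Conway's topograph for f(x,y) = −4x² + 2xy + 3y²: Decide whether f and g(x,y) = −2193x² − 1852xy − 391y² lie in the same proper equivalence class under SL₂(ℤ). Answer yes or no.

D₁ = 52, D₂ = 52
river cycle of f (length 10): (3, 4, -3), (-3, 2, 4), (4, 6, -1), (-1, 6, 4), (4, 2, -3), (-3, 4, 3), (3, 2, -4), (-4, 6, 1), (1, 6, -4), (-4, 2, 3)
river cycle of g (length 10): (-4, 2, 3), (3, 4, -3), (-3, 2, 4), (4, 6, -1), (-1, 6, 4), (4, 2, -3), (-3, 4, 3), (3, 2, -4), (-4, 6, 1), (1, 6, -4)
cycles coincide ⇒ equivalent

yes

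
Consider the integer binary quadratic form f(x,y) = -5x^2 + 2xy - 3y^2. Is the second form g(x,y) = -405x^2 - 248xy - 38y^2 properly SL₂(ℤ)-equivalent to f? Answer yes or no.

D₁ = -56, D₂ = -56
f is negative-definite; reduce −f:
−f: flip: (5,-2,3)→(3,2,5)
−f: reduced (well bottom): (3,2,5) with a≤c, −a<b≤a
flip sign back: reduced form of f is (-3,-2,-5)
g is negative-definite; reduce −g:
−g: flip: (405,248,38)→(38,-248,405)
−g: translate: b→-20 (≡-248 mod 76), so (38,-248,405)→(38,-20,3)
−g: flip: (38,-20,3)→(3,20,38)
−g: translate: b→2 (≡20 mod 6), so (3,20,38)→(3,2,5)
−g: reduced (well bottom): (3,2,5) with a≤c, −a<b≤a
flip sign back: reduced form of g is (-3,-2,-5)
reduced forms (-3, -2, -5) vs (-3, -2, -5) ⇒ equivalent

yes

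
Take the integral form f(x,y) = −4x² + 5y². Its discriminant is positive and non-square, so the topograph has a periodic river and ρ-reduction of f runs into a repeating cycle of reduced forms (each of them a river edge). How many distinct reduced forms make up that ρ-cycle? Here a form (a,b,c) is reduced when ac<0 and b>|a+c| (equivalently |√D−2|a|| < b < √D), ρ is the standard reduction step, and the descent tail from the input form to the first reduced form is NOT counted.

D = 80, ⌊√D⌋ = 8
descent: ρ → (5,0,-4)
descent: ρ → (-4,8,1)  [lands on river]
river: ρ → (1,8,-4)
ρ-cycle length = 2 (tail of 2 descent steps not counted)

2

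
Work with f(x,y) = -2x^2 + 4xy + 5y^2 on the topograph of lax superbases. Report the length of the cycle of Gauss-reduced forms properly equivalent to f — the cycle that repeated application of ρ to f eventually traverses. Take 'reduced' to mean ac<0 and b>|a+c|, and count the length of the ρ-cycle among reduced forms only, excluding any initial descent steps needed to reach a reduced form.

D = 56, ⌊√D⌋ = 7
river: ρ → (5,6,-1)
river: ρ → (-1,6,5)
river: ρ → (5,4,-2)
river: ρ → (-2,4,5)
ρ-cycle length = 4 (tail of 0 descent steps not counted)

4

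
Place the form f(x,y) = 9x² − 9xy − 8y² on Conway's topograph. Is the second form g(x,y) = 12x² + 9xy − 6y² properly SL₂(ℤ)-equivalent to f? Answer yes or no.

D₁ = 369, D₂ = 369
river cycle of f (length 16): (-8, 9, 9), (9, 9, -8), (-8, 7, 10), (10, 13, -5), (-5, 17, 4), (4, 15, -9), (-9, 3, 10), (10, 17, -2), (-2, 19, 1), (1, 19, -2), … (6 more)
river cycle of g (length 10): (-6, 15, 6), (6, 9, -12), (-12, 15, 3), (3, 15, -12), (-12, 9, 6), (6, 15, -6), (-6, 9, 12), (12, 15, -3), (-3, 15, 12), (12, 9, -6)
cycles differ ⇒ inequivalent

no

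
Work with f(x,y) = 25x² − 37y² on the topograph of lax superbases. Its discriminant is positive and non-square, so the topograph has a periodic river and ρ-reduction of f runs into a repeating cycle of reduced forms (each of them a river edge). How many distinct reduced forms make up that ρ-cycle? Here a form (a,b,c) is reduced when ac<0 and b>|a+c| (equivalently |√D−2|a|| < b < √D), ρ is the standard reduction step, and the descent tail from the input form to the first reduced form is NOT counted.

D = 3700, ⌊√D⌋ = 60
descent: ρ → (-37,0,25)
descent: ρ → (25,50,-12)  [lands on river]
river: ρ → (-12,46,33)
river: ρ → (33,20,-25)
river: ρ → (-25,30,28)
river: ρ → (28,26,-27)
river: ρ → (-27,28,27)
river: ρ → (27,26,-28)
river: ρ → (-28,30,25)
river: ρ → (25,20,-33)
river: ρ → (-33,46,12)
river: ρ → (12,50,-25)
river: ρ → (-25,50,12)
river: ρ → (12,46,-33)
river: ρ → (-33,20,25)
river: ρ → (25,30,-28)
river: ρ → (-28,26,27)
river: ρ → (27,28,-27)
river: ρ → (-27,26,28)
river: ρ → (28,30,-25)
river: ρ → (-25,20,33)
river: ρ → (33,46,-12)
river: ρ → (-12,50,25)
ρ-cycle length = 22 (tail of 2 descent steps not counted)

22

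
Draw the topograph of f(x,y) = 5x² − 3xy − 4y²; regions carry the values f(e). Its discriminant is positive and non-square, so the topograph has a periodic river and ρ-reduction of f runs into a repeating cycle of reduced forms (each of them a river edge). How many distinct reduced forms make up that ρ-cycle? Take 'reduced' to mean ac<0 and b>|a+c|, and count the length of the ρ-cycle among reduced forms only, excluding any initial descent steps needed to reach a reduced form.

D = 89, ⌊√D⌋ = 9
descent: ρ → (-4,3,5)  [lands on river]
river: ρ → (5,7,-2)
river: ρ → (-2,9,1)
river: ρ → (1,9,-2)
river: ρ → (-2,7,5)
river: ρ → (5,3,-4)
river: ρ → (-4,5,4)
river: ρ → (4,3,-5)
river: ρ → (-5,7,2)
river: ρ → (2,9,-1)
river: ρ → (-1,9,2)
river: ρ → (2,7,-5)
river: ρ → (-5,3,4)
river: ρ → (4,5,-4)
ρ-cycle length = 14 (tail of 1 descent step not counted)

14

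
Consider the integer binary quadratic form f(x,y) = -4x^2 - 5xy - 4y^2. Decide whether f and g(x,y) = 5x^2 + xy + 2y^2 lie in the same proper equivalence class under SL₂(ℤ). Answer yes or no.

D₁ = -39, D₂ = -39
f is negative-definite; reduce −f:
−f: translate: b→-3 (≡5 mod 8), so (4,5,4)→(4,-3,3)
−f: flip: (4,-3,3)→(3,3,4)
−f: reduced (well bottom): (3,3,4) with a≤c, −a<b≤a
flip sign back: reduced form of f is (-3,-3,-4)
g: flip: (5,1,2)→(2,-1,5)
g: reduced (well bottom): (2,-1,5) with a≤c, −a<b≤a
reduced forms (-3, -3, -4) vs (2, -1, 5) ⇒ inequivalent

no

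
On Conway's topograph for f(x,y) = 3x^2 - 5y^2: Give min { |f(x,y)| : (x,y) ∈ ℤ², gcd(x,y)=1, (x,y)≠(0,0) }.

descent: ρ → (-5,0,3)
descent: ρ → (3,6,-2)  [lands on river]
river: ρ → (-2,6,3)
closes: descent 2, river 2
min |a| on river = 2

2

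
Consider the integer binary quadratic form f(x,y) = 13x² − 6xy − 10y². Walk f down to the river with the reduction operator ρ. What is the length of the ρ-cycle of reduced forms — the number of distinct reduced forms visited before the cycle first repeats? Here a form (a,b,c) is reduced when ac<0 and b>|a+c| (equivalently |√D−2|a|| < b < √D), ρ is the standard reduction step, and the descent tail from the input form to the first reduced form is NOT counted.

D = 556, ⌊√D⌋ = 23
descent: ρ → (-10,6,13)  [lands on river]
river: ρ → (13,20,-3)
river: ρ → (-3,22,6)
river: ρ → (6,14,-15)
river: ρ → (-15,16,5)
river: ρ → (5,14,-18)
river: ρ → (-18,22,1)
river: ρ → (1,22,-18)
river: ρ → (-18,14,5)
river: ρ → (5,16,-15)
river: ρ → (-15,14,6)
river: ρ → (6,22,-3)
river: ρ → (-3,20,13)
river: ρ → (13,6,-10)
river: ρ → (-10,14,9)
river: ρ → (9,22,-2)
river: ρ → (-2,22,9)
river: ρ → (9,14,-10)
ρ-cycle length = 18 (tail of 1 descent step not counted)

18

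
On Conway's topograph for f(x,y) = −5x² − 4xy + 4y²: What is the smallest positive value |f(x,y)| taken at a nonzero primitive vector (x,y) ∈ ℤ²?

descent: ρ → (4,4,-5)  [lands on river]
river: ρ → (-5,6,3)
river: ρ → (3,6,-5)
river: ρ → (-5,4,4)
closes: descent 1, river 4
min |a| on river = 3

3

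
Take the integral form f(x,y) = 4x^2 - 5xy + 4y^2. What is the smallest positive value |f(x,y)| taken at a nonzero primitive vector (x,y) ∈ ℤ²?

translate: b→3 (≡-5 mod 8), so (4,-5,4)→(4,3,3)
flip: (4,3,3)→(3,-3,4)
translate: b→3 (≡-3 mod 6), so (3,-3,4)→(3,3,4)
reduced (well bottom): (3,3,4) with a≤c, −a<b≤a
well minimum = a = 3

3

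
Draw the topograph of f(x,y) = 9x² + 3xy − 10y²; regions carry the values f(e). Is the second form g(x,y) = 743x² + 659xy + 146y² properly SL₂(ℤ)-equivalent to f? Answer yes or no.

D₁ = 369, D₂ = 369
river cycle of f (length 16): (-10, 17, 2), (2, 19, -1), (-1, 19, 2), (2, 17, -10), (-10, 3, 9), (9, 15, -4), (-4, 17, 5), (5, 13, -10), (-10, 7, 8), (8, 9, -9), … (6 more)
river cycle of g (length 16): (9, 3, -10), (-10, 17, 2), (2, 19, -1), (-1, 19, 2), (2, 17, -10), (-10, 3, 9), (9, 15, -4), (-4, 17, 5), (5, 13, -10), (-10, 7, 8), … (6 more)
cycles coincide ⇒ equivalent

yes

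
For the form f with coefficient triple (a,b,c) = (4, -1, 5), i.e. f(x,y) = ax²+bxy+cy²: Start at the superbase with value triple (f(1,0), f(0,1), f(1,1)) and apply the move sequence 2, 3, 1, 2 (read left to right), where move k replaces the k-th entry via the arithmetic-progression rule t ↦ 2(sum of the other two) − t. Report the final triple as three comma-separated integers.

start (4,5,8) = (f(1,0),f(0,1),f(1,1))
replace slot 2: 2·(4+8) − 5 = 19 → (4,19,8)
replace slot 3: 2·(4+19) − 8 = 38 → (4,19,38)
replace slot 1: 2·(19+38) − 4 = 110 → (110,19,38)
replace slot 2: 2·(110+38) − 19 = 277 → (110,277,38)

110,277,38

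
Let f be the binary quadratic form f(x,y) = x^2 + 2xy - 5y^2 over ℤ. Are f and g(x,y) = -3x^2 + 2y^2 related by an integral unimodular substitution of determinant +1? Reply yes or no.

D₁ = 24, D₂ = 24
river cycle of f (length 2): (1, 4, -2), (-2, 4, 1)
river cycle of g (length 2): (2, 4, -1), (-1, 4, 2)
cycles differ ⇒ inequivalent

no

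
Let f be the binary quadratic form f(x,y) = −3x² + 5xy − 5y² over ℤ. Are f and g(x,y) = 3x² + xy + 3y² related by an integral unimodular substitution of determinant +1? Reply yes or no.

D₁ = -35, D₂ = -35
f is negative-definite; reduce −f:
−f: translate: b→1 (≡-5 mod 6), so (3,-5,5)→(3,1,3)
−f: reduced (well bottom): (3,1,3) with a≤c, −a<b≤a
flip sign back: reduced form of f is (-3,-1,-3)
g: reduced (well bottom): (3,1,3) with a≤c, −a<b≤a
reduced forms (-3, -1, -3) vs (3, 1, 3) ⇒ inequivalent

no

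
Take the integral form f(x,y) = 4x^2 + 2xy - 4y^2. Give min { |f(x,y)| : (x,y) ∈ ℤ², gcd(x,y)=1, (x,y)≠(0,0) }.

river: ρ → (-4,6,2)
river: ρ → (2,6,-4)
river: ρ → (-4,2,4)
river: ρ → (4,6,-2)
river: ρ → (-2,6,4)
river: ρ → (4,2,-4)
closes: descent 0, river 6
min |a| on river = 2

2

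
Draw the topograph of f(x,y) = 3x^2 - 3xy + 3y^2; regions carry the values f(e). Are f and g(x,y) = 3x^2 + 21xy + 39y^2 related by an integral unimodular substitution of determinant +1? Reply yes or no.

D₁ = -27, D₂ = -27
f: translate: b→3 (≡-3 mod 6), so (3,-3,3)→(3,3,3)
f: reduced (well bottom): (3,3,3) with a≤c, −a<b≤a
g: translate: b→3 (≡21 mod 6), so (3,21,39)→(3,3,3)
g: reduced (well bottom): (3,3,3) with a≤c, −a<b≤a
reduced forms (3, 3, 3) vs (3, 3, 3) ⇒ equivalent

yes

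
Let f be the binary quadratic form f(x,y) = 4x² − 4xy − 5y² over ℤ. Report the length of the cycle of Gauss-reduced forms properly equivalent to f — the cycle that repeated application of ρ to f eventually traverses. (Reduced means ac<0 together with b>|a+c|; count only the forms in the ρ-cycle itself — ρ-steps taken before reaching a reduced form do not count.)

D = 96, ⌊√D⌋ = 9
descent: ρ → (-5,4,4)  [lands on river]
river: ρ → (4,4,-5)
river: ρ → (-5,6,3)
river: ρ → (3,6,-5)
ρ-cycle length = 4 (tail of 1 descent step not counted)

4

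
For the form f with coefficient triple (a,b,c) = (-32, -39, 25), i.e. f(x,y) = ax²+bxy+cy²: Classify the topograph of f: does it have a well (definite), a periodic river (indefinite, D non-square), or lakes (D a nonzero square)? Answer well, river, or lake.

D = b²−4ac = (-39)² − 4·(-32)·25 = 4721
D > 0 non-square ⇒ indefinite ⇒ periodic river

river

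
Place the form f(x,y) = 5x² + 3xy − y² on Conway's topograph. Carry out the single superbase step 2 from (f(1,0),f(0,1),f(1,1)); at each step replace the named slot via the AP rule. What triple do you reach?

start (5,-1,7) = (f(1,0),f(0,1),f(1,1))
replace slot 2: 2·(5+7) − (-1) = 25 → (5,25,7)

5,25,7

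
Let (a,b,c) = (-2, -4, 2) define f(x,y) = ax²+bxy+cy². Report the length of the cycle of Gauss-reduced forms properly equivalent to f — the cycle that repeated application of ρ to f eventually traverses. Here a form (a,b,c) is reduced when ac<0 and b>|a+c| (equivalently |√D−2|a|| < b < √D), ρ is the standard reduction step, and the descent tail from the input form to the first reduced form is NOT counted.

D = 32, ⌊√D⌋ = 5
descent: ρ → (2,4,-2)  [lands on river]
river: ρ → (-2,4,2)
ρ-cycle length = 2 (tail of 1 descent step not counted)

2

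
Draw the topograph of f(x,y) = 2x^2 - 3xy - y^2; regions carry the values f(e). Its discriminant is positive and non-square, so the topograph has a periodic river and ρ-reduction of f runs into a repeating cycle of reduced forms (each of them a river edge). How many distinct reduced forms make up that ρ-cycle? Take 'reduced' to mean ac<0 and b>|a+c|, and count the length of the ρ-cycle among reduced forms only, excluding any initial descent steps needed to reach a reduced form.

D = 17, ⌊√D⌋ = 4
descent: ρ → (-1,3,2)  [lands on river]
river: ρ → (2,1,-2)
river: ρ → (-2,3,1)
river: ρ → (1,3,-2)
river: ρ → (-2,1,2)
river: ρ → (2,3,-1)
ρ-cycle length = 6 (tail of 1 descent step not counted)

6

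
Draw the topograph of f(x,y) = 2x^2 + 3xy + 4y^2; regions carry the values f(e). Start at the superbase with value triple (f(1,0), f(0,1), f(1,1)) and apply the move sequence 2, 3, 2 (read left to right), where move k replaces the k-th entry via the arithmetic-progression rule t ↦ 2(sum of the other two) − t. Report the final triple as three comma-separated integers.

start (2,4,9) = (f(1,0),f(0,1),f(1,1))
replace slot 2: 2·(2+9) − 4 = 18 → (2,18,9)
replace slot 3: 2·(2+18) − 9 = 31 → (2,18,31)
replace slot 2: 2·(2+31) − 18 = 48 → (2,48,31)

2,48,31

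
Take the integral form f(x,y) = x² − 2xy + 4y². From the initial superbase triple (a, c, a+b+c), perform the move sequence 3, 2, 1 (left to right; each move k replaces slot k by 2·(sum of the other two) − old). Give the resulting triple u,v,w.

start (1,4,3) = (f(1,0),f(0,1),f(1,1))
replace slot 3: 2·(1+4) − 3 = 7 → (1,4,7)
replace slot 2: 2·(1+7) − 4 = 12 → (1,12,7)
replace slot 1: 2·(12+7) − 1 = 37 → (37,12,7)

37,12,7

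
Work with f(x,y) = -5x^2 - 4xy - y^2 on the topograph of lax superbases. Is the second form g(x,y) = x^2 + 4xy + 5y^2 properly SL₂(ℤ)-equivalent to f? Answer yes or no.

D₁ = -4, D₂ = -4
f is negative-definite; reduce −f:
−f: flip: (5,4,1)→(1,-4,5)
−f: translate: b→0 (≡-4 mod 2), so (1,-4,5)→(1,0,1)
−f: reduced (well bottom): (1,0,1) with a≤c, −a<b≤a
flip sign back: reduced form of f is (-1,0,-1)
g: translate: b→0 (≡4 mod 2), so (1,4,5)→(1,0,1)
g: reduced (well bottom): (1,0,1) with a≤c, −a<b≤a
reduced forms (-1, 0, -1) vs (1, 0, 1) ⇒ inequivalent

no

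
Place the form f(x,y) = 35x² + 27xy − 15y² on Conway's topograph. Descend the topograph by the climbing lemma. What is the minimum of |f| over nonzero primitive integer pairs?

river: ρ → (-15,33,29)
river: ρ → (29,25,-19)
river: ρ → (-19,51,3)
river: ρ → (3,51,-19)
river: ρ → (-19,25,29)
river: ρ → (29,33,-15)
river: ρ → (-15,27,35)
river: ρ → (35,43,-7)
river: ρ → (-7,41,41)
river: ρ → (41,41,-7)
river: ρ → (-7,43,35)
river: ρ → (35,27,-15)
closes: descent 0, river 12
min |a| on river = 3

3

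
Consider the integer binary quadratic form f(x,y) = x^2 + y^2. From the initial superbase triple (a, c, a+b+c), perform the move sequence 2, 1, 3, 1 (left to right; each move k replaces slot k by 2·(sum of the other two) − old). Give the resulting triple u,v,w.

start (1,1,2) = (f(1,0),f(0,1),f(1,1))
replace slot 2: 2·(1+2) − 1 = 5 → (1,5,2)
replace slot 1: 2·(5+2) − 1 = 13 → (13,5,2)
replace slot 3: 2·(13+5) − 2 = 34 → (13,5,34)
replace slot 1: 2·(5+34) − 13 = 65 → (65,5,34)

65,5,34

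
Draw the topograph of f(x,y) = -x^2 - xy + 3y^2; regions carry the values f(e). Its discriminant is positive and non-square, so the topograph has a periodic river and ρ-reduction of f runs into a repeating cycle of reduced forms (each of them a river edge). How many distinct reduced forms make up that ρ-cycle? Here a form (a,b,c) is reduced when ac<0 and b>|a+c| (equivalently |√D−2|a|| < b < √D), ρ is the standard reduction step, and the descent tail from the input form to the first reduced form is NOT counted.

D = 13, ⌊√D⌋ = 3
descent: ρ → (3,1,-1)
descent: ρ → (-1,3,1)  [lands on river]
river: ρ → (1,3,-1)
ρ-cycle length = 2 (tail of 2 descent steps not counted)

2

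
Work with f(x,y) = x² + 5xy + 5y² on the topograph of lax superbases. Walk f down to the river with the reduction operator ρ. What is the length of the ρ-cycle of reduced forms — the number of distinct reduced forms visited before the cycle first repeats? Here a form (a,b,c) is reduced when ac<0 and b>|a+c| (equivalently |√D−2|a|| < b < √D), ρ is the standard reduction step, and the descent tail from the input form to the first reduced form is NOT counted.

D = 5, ⌊√D⌋ = 2
descent: ρ → (5,5,1)
descent: ρ → (1,1,-1)  [lands on river]
river: ρ → (-1,1,1)
ρ-cycle length = 2 (tail of 2 descent steps not counted)

2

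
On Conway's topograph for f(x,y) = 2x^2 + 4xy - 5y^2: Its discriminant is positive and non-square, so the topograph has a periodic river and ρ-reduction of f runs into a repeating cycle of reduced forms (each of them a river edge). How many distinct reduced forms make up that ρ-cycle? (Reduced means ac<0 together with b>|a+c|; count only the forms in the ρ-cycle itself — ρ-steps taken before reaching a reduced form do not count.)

D = 56, ⌊√D⌋ = 7
river: ρ → (-5,6,1)
river: ρ → (1,6,-5)
river: ρ → (-5,4,2)
river: ρ → (2,4,-5)
ρ-cycle length = 4 (tail of 0 descent steps not counted)

4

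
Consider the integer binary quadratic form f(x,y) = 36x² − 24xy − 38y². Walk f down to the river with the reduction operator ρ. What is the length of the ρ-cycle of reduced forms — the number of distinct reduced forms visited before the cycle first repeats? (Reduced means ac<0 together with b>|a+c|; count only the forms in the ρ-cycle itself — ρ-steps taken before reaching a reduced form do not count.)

D = 6048, ⌊√D⌋ = 77
descent: ρ → (-38,24,36)  [lands on river]
river: ρ → (36,48,-26)
river: ρ → (-26,56,28)
river: ρ → (28,56,-26)
river: ρ → (-26,48,36)
river: ρ → (36,24,-38)
river: ρ → (-38,52,22)
river: ρ → (22,36,-54)
river: ρ → (-54,72,4)
river: ρ → (4,72,-54)
river: ρ → (-54,36,22)
river: ρ → (22,52,-38)
ρ-cycle length = 12 (tail of 1 descent step not counted)

12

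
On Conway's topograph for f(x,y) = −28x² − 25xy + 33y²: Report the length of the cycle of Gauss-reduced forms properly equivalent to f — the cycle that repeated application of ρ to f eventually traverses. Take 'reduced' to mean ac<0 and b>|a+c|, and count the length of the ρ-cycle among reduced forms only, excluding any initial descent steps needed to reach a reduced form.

D = 4321, ⌊√D⌋ = 65
descent: ρ → (33,25,-28)  [lands on river]
river: ρ → (-28,31,30)
river: ρ → (30,29,-29)
river: ρ → (-29,29,30)
river: ρ → (30,31,-28)
river: ρ → (-28,25,33)
river: ρ → (33,41,-20)
river: ρ → (-20,39,35)
river: ρ → (35,31,-24)
river: ρ → (-24,65,1)
river: ρ → (1,65,-24)
river: ρ → (-24,31,35)
river: ρ → (35,39,-20)
river: ρ → (-20,41,33)
ρ-cycle length = 14 (tail of 1 descent step not counted)

14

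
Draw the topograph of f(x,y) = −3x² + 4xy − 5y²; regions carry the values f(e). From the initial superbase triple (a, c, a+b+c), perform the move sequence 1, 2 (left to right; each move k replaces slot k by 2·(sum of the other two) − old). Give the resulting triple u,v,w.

start (-3,-5,-4) = (f(1,0),f(0,1),f(1,1))
replace slot 1: 2·((-5)+(-4)) − (-3) = -15 → (-15,-5,-4)
replace slot 2: 2·((-15)+(-4)) − (-5) = -33 → (-15,-33,-4)

-15,-33,-4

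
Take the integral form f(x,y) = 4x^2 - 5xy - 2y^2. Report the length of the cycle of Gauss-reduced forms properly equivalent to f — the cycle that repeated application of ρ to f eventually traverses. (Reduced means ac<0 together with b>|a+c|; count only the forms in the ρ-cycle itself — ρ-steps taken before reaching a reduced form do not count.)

D = 57, ⌊√D⌋ = 7
descent: ρ → (-2,5,4)  [lands on river]
river: ρ → (4,3,-3)
river: ρ → (-3,3,4)
river: ρ → (4,5,-2)
river: ρ → (-2,7,1)
river: ρ → (1,7,-2)
ρ-cycle length = 6 (tail of 1 descent step not counted)

6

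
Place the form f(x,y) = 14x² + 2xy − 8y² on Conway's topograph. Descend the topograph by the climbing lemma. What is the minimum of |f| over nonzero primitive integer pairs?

descent: ρ → (-8,14,8)  [lands on river]
river: ρ → (8,18,-4)
river: ρ → (-4,14,16)
river: ρ → (16,18,-2)
river: ρ → (-2,18,16)
river: ρ → (16,14,-4)
river: ρ → (-4,18,8)
river: ρ → (8,14,-8)
river: ρ → (-8,18,4)
river: ρ → (4,14,-16)
river: ρ → (-16,18,2)
river: ρ → (2,18,-16)
river: ρ → (-16,14,4)
river: ρ → (4,18,-8)
closes: descent 1, river 14
min |a| on river = 2

2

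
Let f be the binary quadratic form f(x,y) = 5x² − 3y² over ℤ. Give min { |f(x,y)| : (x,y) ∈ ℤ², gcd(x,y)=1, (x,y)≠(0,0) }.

descent: ρ → (-3,6,2)  [lands on river]
river: ρ → (2,6,-3)
closes: descent 1, river 2
min |a| on river = 2

2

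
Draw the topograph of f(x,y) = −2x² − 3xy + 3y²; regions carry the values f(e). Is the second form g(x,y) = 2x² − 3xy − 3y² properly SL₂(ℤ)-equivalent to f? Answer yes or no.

D₁ = 33, D₂ = 33
river cycle of f (length 4): (3, 3, -2), (-2, 5, 1), (1, 5, -2), (-2, 3, 3)
river cycle of g (length 4): (-3, 3, 2), (2, 5, -1), (-1, 5, 2), (2, 3, -3)
cycles differ ⇒ inequivalent

no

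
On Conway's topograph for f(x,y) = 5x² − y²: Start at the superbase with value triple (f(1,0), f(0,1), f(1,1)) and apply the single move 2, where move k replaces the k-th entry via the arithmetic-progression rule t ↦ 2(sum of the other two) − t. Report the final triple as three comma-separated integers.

start (5,-1,4) = (f(1,0),f(0,1),f(1,1))
replace slot 2: 2·(5+4) − (-1) = 19 → (5,19,4)

5,19,4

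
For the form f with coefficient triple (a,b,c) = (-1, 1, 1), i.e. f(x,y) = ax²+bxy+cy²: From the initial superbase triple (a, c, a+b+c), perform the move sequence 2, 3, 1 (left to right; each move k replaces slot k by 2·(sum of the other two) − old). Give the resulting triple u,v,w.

start (-1,1,1) = (f(1,0),f(0,1),f(1,1))
replace slot 2: 2·((-1)+1) − 1 = -1 → (-1,-1,1)
replace slot 3: 2·((-1)+(-1)) − 1 = -5 → (-1,-1,-5)
replace slot 1: 2·((-1)+(-5)) − (-1) = -11 → (-11,-1,-5)

-11,-1,-5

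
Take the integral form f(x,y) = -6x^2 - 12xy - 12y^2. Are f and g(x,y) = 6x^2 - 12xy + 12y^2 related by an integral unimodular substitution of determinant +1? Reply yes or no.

D₁ = -144, D₂ = -144
f is negative-definite; reduce −f:
−f: translate: b→0 (≡12 mod 12), so (6,12,12)→(6,0,6)
−f: reduced (well bottom): (6,0,6) with a≤c, −a<b≤a
flip sign back: reduced form of f is (-6,0,-6)
g: translate: b→0 (≡-12 mod 12), so (6,-12,12)→(6,0,6)
g: reduced (well bottom): (6,0,6) with a≤c, −a<b≤a
reduced forms (-6, 0, -6) vs (6, 0, 6) ⇒ inequivalent

no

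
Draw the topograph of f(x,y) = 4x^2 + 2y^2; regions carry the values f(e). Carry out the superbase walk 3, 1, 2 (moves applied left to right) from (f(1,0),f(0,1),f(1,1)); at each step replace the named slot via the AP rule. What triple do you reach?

start (4,2,6) = (f(1,0),f(0,1),f(1,1))
replace slot 3: 2·(4+2) − 6 = 6 → (4,2,6)
replace slot 1: 2·(2+6) − 4 = 12 → (12,2,6)
replace slot 2: 2·(12+6) − 2 = 34 → (12,34,6)

12,34,6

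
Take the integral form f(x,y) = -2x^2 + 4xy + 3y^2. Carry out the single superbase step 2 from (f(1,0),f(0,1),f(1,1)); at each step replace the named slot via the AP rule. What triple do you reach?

start (-2,3,5) = (f(1,0),f(0,1),f(1,1))
replace slot 2: 2·((-2)+5) − 3 = 3 → (-2,3,5)

-2,3,5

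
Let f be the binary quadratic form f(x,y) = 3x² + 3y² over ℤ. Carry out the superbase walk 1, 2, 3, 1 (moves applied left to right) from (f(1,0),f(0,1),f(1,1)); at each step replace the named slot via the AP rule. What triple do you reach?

start (3,3,6) = (f(1,0),f(0,1),f(1,1))
replace slot 1: 2·(3+6) − 3 = 15 → (15,3,6)
replace slot 2: 2·(15+6) − 3 = 39 → (15,39,6)
replace slot 3: 2·(15+39) − 6 = 102 → (15,39,102)
replace slot 1: 2·(39+102) − 15 = 267 → (267,39,102)

267,39,102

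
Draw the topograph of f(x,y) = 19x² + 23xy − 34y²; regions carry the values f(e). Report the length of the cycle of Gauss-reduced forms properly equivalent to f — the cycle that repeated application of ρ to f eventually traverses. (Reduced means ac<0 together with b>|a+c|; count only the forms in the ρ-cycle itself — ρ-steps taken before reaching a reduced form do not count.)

D = 3113, ⌊√D⌋ = 55
river: ρ → (-34,45,8)
river: ρ → (8,51,-16)
river: ρ → (-16,45,17)
river: ρ → (17,23,-38)
river: ρ → (-38,53,2)
river: ρ → (2,55,-11)
river: ρ → (-11,55,2)
river: ρ → (2,53,-38)
river: ρ → (-38,23,17)
river: ρ → (17,45,-16)
river: ρ → (-16,51,8)
river: ρ → (8,45,-34)
river: ρ → (-34,23,19)
river: ρ → (19,53,-4)
river: ρ → (-4,51,32)
river: ρ → (32,13,-23)
river: ρ → (-23,33,22)
river: ρ → (22,55,-1)
river: ρ → (-1,55,22)
river: ρ → (22,33,-23)
river: ρ → (-23,13,32)
river: ρ → (32,51,-4)
river: ρ → (-4,53,19)
river: ρ → (19,23,-34)
ρ-cycle length = 24 (tail of 0 descent steps not counted)

24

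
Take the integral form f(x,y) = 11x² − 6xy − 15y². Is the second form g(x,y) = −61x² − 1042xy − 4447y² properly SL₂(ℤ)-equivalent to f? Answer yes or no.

D₁ = 696, D₂ = 696
river cycle of f (length 8): (-15, 6, 11), (11, 16, -10), (-10, 24, 3), (3, 24, -10), (-10, 16, 11), (11, 6, -15), (-15, 24, 2), (2, 24, -15)
river cycle of g (length 8): (-10, 24, 3), (3, 24, -10), (-10, 16, 11), (11, 6, -15), (-15, 24, 2), (2, 24, -15), (-15, 6, 11), (11, 16, -10)
cycles coincide ⇒ equivalent

yes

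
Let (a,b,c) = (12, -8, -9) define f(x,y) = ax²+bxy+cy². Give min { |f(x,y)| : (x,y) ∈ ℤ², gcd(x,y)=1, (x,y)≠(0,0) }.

descent: ρ → (-9,8,12)  [lands on river]
river: ρ → (12,16,-5)
river: ρ → (-5,14,15)
river: ρ → (15,16,-4)
river: ρ → (-4,16,15)
river: ρ → (15,14,-5)
river: ρ → (-5,16,12)
river: ρ → (12,8,-9)
river: ρ → (-9,10,11)
river: ρ → (11,12,-8)
river: ρ → (-8,20,3)
river: ρ → (3,22,-1)
river: ρ → (-1,22,3)
river: ρ → (3,20,-8)
river: ρ → (-8,12,11)
river: ρ → (11,10,-9)
closes: descent 1, river 16
min |a| on river = 1

1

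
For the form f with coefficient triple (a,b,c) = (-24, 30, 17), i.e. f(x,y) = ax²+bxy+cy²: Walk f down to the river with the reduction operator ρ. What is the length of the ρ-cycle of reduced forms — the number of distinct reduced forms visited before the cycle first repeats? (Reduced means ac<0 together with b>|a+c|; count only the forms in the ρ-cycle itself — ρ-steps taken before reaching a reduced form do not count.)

D = 2532, ⌊√D⌋ = 50
river: ρ → (17,38,-16)
river: ρ → (-16,26,29)
river: ρ → (29,32,-13)
river: ρ → (-13,46,8)
river: ρ → (8,50,-1)
river: ρ → (-1,50,8)
river: ρ → (8,46,-13)
river: ρ → (-13,32,29)
river: ρ → (29,26,-16)
river: ρ → (-16,38,17)
river: ρ → (17,30,-24)
river: ρ → (-24,18,23)
river: ρ → (23,28,-19)
river: ρ → (-19,48,3)
river: ρ → (3,48,-19)
river: ρ → (-19,28,23)
river: ρ → (23,18,-24)
river: ρ → (-24,30,17)
ρ-cycle length = 18 (tail of 0 descent steps not counted)

18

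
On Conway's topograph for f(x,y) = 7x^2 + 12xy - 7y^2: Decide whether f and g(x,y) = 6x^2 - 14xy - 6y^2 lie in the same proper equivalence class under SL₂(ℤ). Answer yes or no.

D₁ = 340, D₂ = 340
river cycle of f (length 14): (-7, 16, 3), (3, 14, -12), (-12, 10, 5), (5, 10, -12), (-12, 14, 3), (3, 16, -7), (-7, 12, 7), (7, 16, -3), (-3, 14, 12), (12, 10, -5), … (4 more)
river cycle of g (length 6): (-6, 14, 6), (6, 10, -10), (-10, 10, 6), (6, 14, -6), (-6, 10, 10), (10, 10, -6)
cycles differ ⇒ inequivalent

no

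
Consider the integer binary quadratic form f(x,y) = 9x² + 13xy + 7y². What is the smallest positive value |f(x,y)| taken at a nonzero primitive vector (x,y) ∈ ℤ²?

translate: b→-5 (≡13 mod 18), so (9,13,7)→(9,-5,3)
flip: (9,-5,3)→(3,5,9)
translate: b→-1 (≡5 mod 6), so (3,5,9)→(3,-1,7)
reduced (well bottom): (3,-1,7) with a≤c, −a<b≤a
well minimum = a = 3

3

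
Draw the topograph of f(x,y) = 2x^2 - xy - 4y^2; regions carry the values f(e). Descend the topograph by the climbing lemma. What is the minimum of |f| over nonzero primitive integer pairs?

descent: ρ → (-4,1,2)
descent: ρ → (2,3,-3)  [lands on river]
river: ρ → (-3,3,2)
river: ρ → (2,5,-1)
river: ρ → (-1,5,2)
closes: descent 2, river 4
min |a| on river = 1

1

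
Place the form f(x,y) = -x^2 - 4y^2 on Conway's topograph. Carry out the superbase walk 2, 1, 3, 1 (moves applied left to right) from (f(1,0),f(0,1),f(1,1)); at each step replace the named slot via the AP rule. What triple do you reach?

start (-1,-4,-5) = (f(1,0),f(0,1),f(1,1))
replace slot 2: 2·((-1)+(-5)) − (-4) = -8 → (-1,-8,-5)
replace slot 1: 2·((-8)+(-5)) − (-1) = -25 → (-25,-8,-5)
replace slot 3: 2·((-25)+(-8)) − (-5) = -61 → (-25,-8,-61)
replace slot 1: 2·((-8)+(-61)) − (-25) = -113 → (-113,-8,-61)

-113,-8,-61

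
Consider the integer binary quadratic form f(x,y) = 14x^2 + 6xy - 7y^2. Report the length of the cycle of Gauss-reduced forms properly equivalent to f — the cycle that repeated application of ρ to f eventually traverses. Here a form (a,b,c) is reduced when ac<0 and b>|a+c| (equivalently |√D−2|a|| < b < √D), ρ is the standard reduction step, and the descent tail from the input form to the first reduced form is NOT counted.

D = 428, ⌊√D⌋ = 20
descent: ρ → (-7,8,13)  [lands on river]
river: ρ → (13,18,-2)
river: ρ → (-2,18,13)
river: ρ → (13,8,-7)
river: ρ → (-7,20,1)
river: ρ → (1,20,-7)
ρ-cycle length = 6 (tail of 1 descent step not counted)

6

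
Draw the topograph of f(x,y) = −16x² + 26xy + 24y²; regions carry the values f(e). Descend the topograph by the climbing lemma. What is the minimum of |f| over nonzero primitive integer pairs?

river: ρ → (24,22,-18)
river: ρ → (-18,14,28)
river: ρ → (28,42,-4)
river: ρ → (-4,46,6)
river: ρ → (6,38,-32)
river: ρ → (-32,26,12)
river: ρ → (12,46,-2)
river: ρ → (-2,46,12)
river: ρ → (12,26,-32)
river: ρ → (-32,38,6)
river: ρ → (6,46,-4)
river: ρ → (-4,42,28)
river: ρ → (28,14,-18)
river: ρ → (-18,22,24)
river: ρ → (24,26,-16)
river: ρ → (-16,38,12)
river: ρ → (12,34,-22)
river: ρ → (-22,10,24)
river: ρ → (24,38,-8)
river: ρ → (-8,42,14)
river: ρ → (14,42,-8)
river: ρ → (-8,38,24)
river: ρ → (24,10,-22)
river: ρ → (-22,34,12)
river: ρ → (12,38,-16)
river: ρ → (-16,26,24)
closes: descent 0, river 26
min |a| on river = 2

2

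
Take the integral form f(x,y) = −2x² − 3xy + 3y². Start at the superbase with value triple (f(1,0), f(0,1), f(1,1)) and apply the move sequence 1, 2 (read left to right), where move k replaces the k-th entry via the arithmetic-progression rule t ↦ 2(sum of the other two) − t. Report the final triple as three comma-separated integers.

start (-2,3,-2) = (f(1,0),f(0,1),f(1,1))
replace slot 1: 2·(3+(-2)) − (-2) = 4 → (4,3,-2)
replace slot 2: 2·(4+(-2)) − 3 = 1 → (4,1,-2)

4,1,-2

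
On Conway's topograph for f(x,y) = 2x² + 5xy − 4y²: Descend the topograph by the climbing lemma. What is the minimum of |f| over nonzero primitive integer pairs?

river: ρ → (-4,3,3)
river: ρ → (3,3,-4)
river: ρ → (-4,5,2)
river: ρ → (2,7,-1)
river: ρ → (-1,7,2)
river: ρ → (2,5,-4)
closes: descent 0, river 6
min |a| on river = 1

1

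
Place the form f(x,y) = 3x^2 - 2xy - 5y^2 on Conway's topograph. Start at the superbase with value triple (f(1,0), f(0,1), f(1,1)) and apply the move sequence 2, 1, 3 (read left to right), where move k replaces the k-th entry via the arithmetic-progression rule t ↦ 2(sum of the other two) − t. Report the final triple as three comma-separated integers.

start (3,-5,-4) = (f(1,0),f(0,1),f(1,1))
replace slot 2: 2·(3+(-4)) − (-5) = 3 → (3,3,-4)
replace slot 1: 2·(3+(-4)) − 3 = -5 → (-5,3,-4)
replace slot 3: 2·((-5)+3) − (-4) = 0 → (-5,3,0)

-5,3,0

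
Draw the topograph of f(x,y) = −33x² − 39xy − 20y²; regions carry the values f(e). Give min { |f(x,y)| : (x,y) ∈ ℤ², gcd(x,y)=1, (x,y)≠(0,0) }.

translate: b→-27 (≡39 mod 66), so (33,39,20)→(33,-27,14)
flip: (33,-27,14)→(14,27,33)
translate: b→-1 (≡27 mod 28), so (14,27,33)→(14,-1,20)
reduced (well bottom): (14,-1,20) with a≤c, −a<b≤a
well minimum |f| = |-14| = 14 (negative-definite)

14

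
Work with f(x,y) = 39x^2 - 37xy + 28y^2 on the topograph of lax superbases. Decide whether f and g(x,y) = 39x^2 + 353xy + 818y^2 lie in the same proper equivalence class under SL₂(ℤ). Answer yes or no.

D₁ = -2999, D₂ = -2999
f: flip: (39,-37,28)→(28,37,39)
f: translate: b→-19 (≡37 mod 56), so (28,37,39)→(28,-19,30)
f: reduced (well bottom): (28,-19,30) with a≤c, −a<b≤a
g: translate: b→-37 (≡353 mod 78), so (39,353,818)→(39,-37,28)
g: flip: (39,-37,28)→(28,37,39)
g: translate: b→-19 (≡37 mod 56), so (28,37,39)→(28,-19,30)
g: reduced (well bottom): (28,-19,30) with a≤c, −a<b≤a
reduced forms (28, -19, 30) vs (28, -19, 30) ⇒ equivalent

yes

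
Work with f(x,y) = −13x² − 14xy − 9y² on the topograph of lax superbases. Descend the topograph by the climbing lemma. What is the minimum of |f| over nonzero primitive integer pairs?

translate: b→-12 (≡14 mod 26), so (13,14,9)→(13,-12,8)
flip: (13,-12,8)→(8,12,13)
translate: b→-4 (≡12 mod 16), so (8,12,13)→(8,-4,9)
reduced (well bottom): (8,-4,9) with a≤c, −a<b≤a
well minimum |f| = |-8| = 8 (negative-definite)

8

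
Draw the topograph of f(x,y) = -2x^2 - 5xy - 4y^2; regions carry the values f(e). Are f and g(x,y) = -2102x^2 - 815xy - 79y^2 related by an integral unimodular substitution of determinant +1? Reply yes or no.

D₁ = -7, D₂ = -7
f is negative-definite; reduce −f:
−f: translate: b→1 (≡5 mod 4), so (2,5,4)→(2,1,1)
−f: flip: (2,1,1)→(1,-1,2)
−f: translate: b→1 (≡-1 mod 2), so (1,-1,2)→(1,1,2)
−f: reduced (well bottom): (1,1,2) with a≤c, −a<b≤a
flip sign back: reduced form of f is (-1,-1,-2)
g is negative-definite; reduce −g:
−g: flip: (2102,815,79)→(79,-815,2102)
−g: translate: b→-25 (≡-815 mod 158), so (79,-815,2102)→(79,-25,2)
−g: flip: (79,-25,2)→(2,25,79)
−g: translate: b→1 (≡25 mod 4), so (2,25,79)→(2,1,1)
−g: flip: (2,1,1)→(1,-1,2)
−g: translate: b→1 (≡-1 mod 2), so (1,-1,2)→(1,1,2)
−g: reduced (well bottom): (1,1,2) with a≤c, −a<b≤a
flip sign back: reduced form of g is (-1,-1,-2)
reduced forms (-1, -1, -2) vs (-1, -1, -2) ⇒ equivalent

yes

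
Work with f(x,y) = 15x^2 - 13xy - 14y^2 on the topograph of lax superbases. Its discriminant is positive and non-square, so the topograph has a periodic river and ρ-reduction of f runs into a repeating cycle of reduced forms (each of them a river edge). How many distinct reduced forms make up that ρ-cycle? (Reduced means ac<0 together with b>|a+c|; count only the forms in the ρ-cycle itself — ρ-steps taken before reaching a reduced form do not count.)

D = 1009, ⌊√D⌋ = 31
descent: ρ → (-14,13,15)  [lands on river]
river: ρ → (15,17,-12)
river: ρ → (-12,31,1)
river: ρ → (1,31,-12)
river: ρ → (-12,17,15)
river: ρ → (15,13,-14)
river: ρ → (-14,15,14)
river: ρ → (14,13,-15)
river: ρ → (-15,17,12)
river: ρ → (12,31,-1)
river: ρ → (-1,31,12)
river: ρ → (12,17,-15)
river: ρ → (-15,13,14)
river: ρ → (14,15,-14)
ρ-cycle length = 14 (tail of 1 descent step not counted)

14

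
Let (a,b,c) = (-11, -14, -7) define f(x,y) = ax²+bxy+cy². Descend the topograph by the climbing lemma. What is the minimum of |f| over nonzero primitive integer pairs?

translate: b→-8 (≡14 mod 22), so (11,14,7)→(11,-8,4)
flip: (11,-8,4)→(4,8,11)
translate: b→0 (≡8 mod 8), so (4,8,11)→(4,0,7)
reduced (well bottom): (4,0,7) with a≤c, −a<b≤a
well minimum |f| = |-4| = 4 (negative-definite)

4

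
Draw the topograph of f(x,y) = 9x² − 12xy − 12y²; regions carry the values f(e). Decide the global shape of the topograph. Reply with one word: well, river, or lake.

D = b²−4ac = (-12)² − 4·9·(-12) = 576
D = 24² is a perfect square ⇒ form factors over ℤ ⇒ lakes

lake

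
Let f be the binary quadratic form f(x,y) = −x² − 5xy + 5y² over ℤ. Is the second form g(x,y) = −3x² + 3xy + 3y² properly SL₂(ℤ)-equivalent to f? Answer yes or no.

D₁ = 45, D₂ = 45
river cycle of f (length 2): (5, 5, -1), (-1, 5, 5)
river cycle of g (length 2): (3, 3, -3), (-3, 3, 3)
cycles differ ⇒ inequivalent

no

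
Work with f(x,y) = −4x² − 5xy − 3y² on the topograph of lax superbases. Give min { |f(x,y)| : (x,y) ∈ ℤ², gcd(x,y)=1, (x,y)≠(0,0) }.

translate: b→-3 (≡5 mod 8), so (4,5,3)→(4,-3,2)
flip: (4,-3,2)→(2,3,4)
translate: b→-1 (≡3 mod 4), so (2,3,4)→(2,-1,3)
reduced (well bottom): (2,-1,3) with a≤c, −a<b≤a
well minimum |f| = |-2| = 2 (negative-definite)

2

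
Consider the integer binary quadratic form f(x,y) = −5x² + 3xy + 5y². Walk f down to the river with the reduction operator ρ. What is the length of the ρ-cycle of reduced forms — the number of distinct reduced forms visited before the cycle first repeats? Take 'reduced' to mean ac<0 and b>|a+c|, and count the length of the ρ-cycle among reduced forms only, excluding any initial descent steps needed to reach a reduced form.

D = 109, ⌊√D⌋ = 10
river: ρ → (5,7,-3)
river: ρ → (-3,5,7)
river: ρ → (7,9,-1)
river: ρ → (-1,9,7)
river: ρ → (7,5,-3)
river: ρ → (-3,7,5)
river: ρ → (5,3,-5)
river: ρ → (-5,7,3)
river: ρ → (3,5,-7)
river: ρ → (-7,9,1)
river: ρ → (1,9,-7)
river: ρ → (-7,5,3)
river: ρ → (3,7,-5)
river: ρ → (-5,3,5)
ρ-cycle length = 14 (tail of 0 descent steps not counted)

14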